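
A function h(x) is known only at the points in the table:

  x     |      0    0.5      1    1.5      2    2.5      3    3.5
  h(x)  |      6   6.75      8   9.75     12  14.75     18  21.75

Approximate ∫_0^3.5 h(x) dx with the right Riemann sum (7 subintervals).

Δx = 0.5.
Sum = 0.5·[6.75 + 8 + 9.75 + 12 + 14.75 + 18 + 21.75] = 45.5.

45.5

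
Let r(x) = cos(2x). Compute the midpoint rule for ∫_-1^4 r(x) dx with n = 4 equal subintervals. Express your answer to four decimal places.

Δx = (4 − (-1))/4 = 1.25.
Midpoints: -0.375, 0.875, 2.125, 3.375.
r(-0.375) ≈ 0.7317, r(0.875) ≈ -0.1782, r(2.125) ≈ -0.4461, r(3.375) ≈ 0.8930.
Sum = Δx · [r(-0.375) + r(0.875) + r(2.125) + r(3.375)].
Sum ≈ 1.2505.

1.2505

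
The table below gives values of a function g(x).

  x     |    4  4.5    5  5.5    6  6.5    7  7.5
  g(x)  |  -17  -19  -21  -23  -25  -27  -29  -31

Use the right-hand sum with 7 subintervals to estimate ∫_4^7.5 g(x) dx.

-87.5

Δx = 0.5.
Sum = 0.5·[(-19) + (-21) + (-23) + (-25) + (-27) + (-29) + (-31)] = -87.5.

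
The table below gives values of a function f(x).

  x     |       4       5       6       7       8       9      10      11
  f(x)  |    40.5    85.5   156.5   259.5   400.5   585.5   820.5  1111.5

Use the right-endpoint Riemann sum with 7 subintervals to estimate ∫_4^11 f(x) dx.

Δx = 1.
Sum = 1·[85.5 + 156.5 + 259.5 + 400.5 + 585.5 + 820.5 + 1111.5] = 3419.5.

3419.5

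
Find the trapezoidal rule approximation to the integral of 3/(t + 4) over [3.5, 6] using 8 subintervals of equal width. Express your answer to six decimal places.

Δt = (6 − 3.5)/8 = 0.3125.
f(3.5) = 0.4, f(3.8125) = 0.384, f(4.125) = 24/65, f(4.4375) = 16/45, f(4.75) = 12/35, f(5.0625) = 48/145, f(5.375) = 0.32, f(5.6875) = 48/155, f(6) = 0.3.
T_8 = (Δt/2)·[f(t_0) + 2f(t_1) + ... + 2f(t_{7}) + f(t_8)].
Sum ≈ 0.863236.

0.863236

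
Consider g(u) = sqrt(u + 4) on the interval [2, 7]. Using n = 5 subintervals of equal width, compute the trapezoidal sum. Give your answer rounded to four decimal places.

Δu = (7 − 2)/5 = 1.
g(2) ≈ 2.4495, g(3) ≈ 2.6458, g(4) ≈ 2.8284, g(5) ≈ 3.0000, g(6) ≈ 3.1623, g(7) ≈ 3.3166.
T_5 = (Δu/2)·[g(u_0) + 2g(u_1) + ... + 2g(u_{4}) + g(u_5)].
Sum ≈ 14.5195.

14.5195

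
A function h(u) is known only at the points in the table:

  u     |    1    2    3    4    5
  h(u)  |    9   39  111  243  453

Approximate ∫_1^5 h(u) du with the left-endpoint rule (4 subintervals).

Δu = 1.
Sum = 1·[9 + 39 + 111 + 243] = 402.

402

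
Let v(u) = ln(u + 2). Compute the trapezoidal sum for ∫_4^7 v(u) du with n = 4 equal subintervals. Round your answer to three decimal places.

Δu = (7 − 4)/4 = 0.75.
v(4) ≈ 1.792, v(4.75) ≈ 1.910, v(5.5) ≈ 2.015, v(6.25) ≈ 2.110, v(7) ≈ 2.197.
T_4 = (Δu/2)·[v(u_0) + 2v(u_1) + 2v(u_2) + 2v(u_3) + v(u_4)].
Sum ≈ 6.022.

6.022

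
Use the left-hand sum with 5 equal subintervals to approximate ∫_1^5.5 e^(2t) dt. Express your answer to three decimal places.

Δt = (5.5 − 1)/5 = 0.9.
Left endpoints: 1, 1.9, 2.8, 3.7, 4.6.
f(1) ≈ 7.389, f(1.9) ≈ 44.701, f(2.8) ≈ 270.426, f(3.7) ≈ 1635.984, f(4.6) ≈ 9897.129.
Sum = Δt · [f(1) + f(1.9) + f(2.8) + f(3.7) + f(4.6)].
Sum ≈ 10670.067.

10670.067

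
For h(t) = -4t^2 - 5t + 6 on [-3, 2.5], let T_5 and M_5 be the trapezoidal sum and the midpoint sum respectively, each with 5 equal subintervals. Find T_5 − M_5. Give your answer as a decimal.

-6.655

T_5 = -21.395.
M_5 = -14.74.
T_5 − M_5 = -6.655.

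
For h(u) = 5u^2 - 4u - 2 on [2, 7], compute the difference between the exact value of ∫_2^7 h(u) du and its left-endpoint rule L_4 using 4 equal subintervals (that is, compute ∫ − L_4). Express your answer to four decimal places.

Exact integral: ∫_2^7 h(u) du ≈ 458.333333.
L_4 = 336.71875.
Error ≈ 458.333333 − 336.71875 ≈ 121.6146.

121.6146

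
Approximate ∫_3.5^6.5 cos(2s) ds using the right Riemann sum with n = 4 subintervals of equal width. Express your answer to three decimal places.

Δs = (6.5 − 3.5)/4 = 0.75.
Right endpoints: 4.25, 5, 5.75, 6.5.
f(4.25) ≈ -0.602, f(5) ≈ -0.839, f(5.75) ≈ 0.483, f(6.5) ≈ 0.907.
Sum = Δs · [f(4.25) + f(5) + f(5.75) + f(6.5)].
Sum ≈ -0.038.

-0.038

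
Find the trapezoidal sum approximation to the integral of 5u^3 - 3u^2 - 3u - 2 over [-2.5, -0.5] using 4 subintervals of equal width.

Δu = (-0.5 − (-2.5))/4 = 0.5.
f(-2.5) = -91.375, f(-2) = -48, f(-1.5) = -21.125, f(-1) = -7, f(-0.5) = -1.875.
T_4 = (Δu/2)·[f(u_0) + 2f(u_1) + 2f(u_2) + 2f(u_3) + f(u_4)].
Sum = -61.375.

-61.375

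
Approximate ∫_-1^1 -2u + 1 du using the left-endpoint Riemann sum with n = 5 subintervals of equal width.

2.8

Δu = (1 − (-1))/5 = 0.4.
Left endpoints: -1, -0.6, -0.2, 0.2, 0.6.
f(-1) = 3, f(-0.6) = 2.2, f(-0.2) = 1.4, f(0.2) = 0.6, f(0.6) = -0.2.
Sum = Δu · [f(-1) + f(-0.6) + f(-0.2) + f(0.2) + f(0.6)].
Sum = 2.8.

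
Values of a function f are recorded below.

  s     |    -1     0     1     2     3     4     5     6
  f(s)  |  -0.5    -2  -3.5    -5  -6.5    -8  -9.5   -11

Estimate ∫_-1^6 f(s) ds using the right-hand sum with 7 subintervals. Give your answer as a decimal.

-45.5

Δs = 1.
Sum = 1·[(-2) + (-3.5) + (-5) + (-6.5) + (-8) + (-9.5) + (-11)] = -45.5.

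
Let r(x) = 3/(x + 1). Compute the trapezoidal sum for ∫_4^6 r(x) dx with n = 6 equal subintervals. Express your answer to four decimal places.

Δx = (6 − 4)/6 = 1/3.
r(4) = 0.6, r(13/3) = 0.5625, r(14/3) = 9/17, r(5) = 0.5, r(16/3) = 9/19, r(17/3) = 0.45, r(6) = 3/7.
T_6 = (Δx/2)·[r(x_0) + 2r(x_1) + ... + 2r(x_{5}) + r(x_6)].
Sum ≈ 1.0100.

1.0100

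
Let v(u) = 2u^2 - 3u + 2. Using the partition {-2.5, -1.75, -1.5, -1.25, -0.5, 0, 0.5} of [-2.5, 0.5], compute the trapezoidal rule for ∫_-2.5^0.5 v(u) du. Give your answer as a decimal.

Subinterval widths: 0.75, 0.25, 0.25, 0.75, 0.5, 0.5.
v(-2.5) = 22, v(-1.75) = 13.375, v(-1.5) = 11, v(-1.25) = 8.875, v(-0.5) = 4, v(0) = 2, v(0.5) = 1.
On each subinterval the trapezoid contributes (Δu_i/2)·[v(u_{i-1}) + v(u_i)].
Sum = 25.875.

25.875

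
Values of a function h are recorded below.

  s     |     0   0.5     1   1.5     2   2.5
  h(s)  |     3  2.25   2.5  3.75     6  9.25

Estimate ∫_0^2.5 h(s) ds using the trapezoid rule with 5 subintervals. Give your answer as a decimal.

10.3125

Δs = 0.5.
T_5 = (0.5/2)·[3 + 2·2.25 + 2·2.5 + 2·3.75 + 2·6 + 9.25] = 10.3125.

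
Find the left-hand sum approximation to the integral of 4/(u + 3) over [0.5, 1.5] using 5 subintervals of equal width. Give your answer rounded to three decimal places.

1.031

Δu = (1.5 − 0.5)/5 = 0.2.
Left endpoints: 0.5, 0.7, 0.9, 1.1, 1.3.
f(0.5) = 8/7, f(0.7) = 40/37, f(0.9) = 40/39, f(1.1) = 40/41, f(1.3) = 40/43.
Sum = Δu · [f(0.5) + f(0.7) + f(0.9) + f(1.1) + f(1.3)].
Sum ≈ 1.031.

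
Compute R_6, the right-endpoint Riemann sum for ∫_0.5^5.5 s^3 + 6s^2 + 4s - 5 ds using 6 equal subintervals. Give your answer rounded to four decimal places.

Δs = (5.5 − 0.5)/6 = 5/6.
Right endpoints: 4/3, 13/6, 3, 23/6, 14/3, 5.5.
f(4/3) = 361/27, f(13/6) = 9073/216, f(3) = 88, f(23/6) = 33443/216, f(14/3) = 6641/27, f(5.5) = 364.875.
Sum = Δs · [f(4/3) + f(13/6) + f(3) + ...].
Sum ≈ 757.5347.

757.5347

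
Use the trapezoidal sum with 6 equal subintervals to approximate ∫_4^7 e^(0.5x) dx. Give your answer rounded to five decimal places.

51.72050

Δx = (7 − 4)/6 = 0.5.
f(4) ≈ 7.38906, f(4.5) ≈ 9.48774, f(5) ≈ 12.18249, f(5.5) ≈ 15.64263, f(6) ≈ 20.08554, f(6.5) ≈ 25.79034, f(7) ≈ 33.11545.
T_6 = (Δx/2)·[f(x_0) + 2f(x_1) + ... + 2f(x_{5}) + f(x_6)].
Sum ≈ 51.72050.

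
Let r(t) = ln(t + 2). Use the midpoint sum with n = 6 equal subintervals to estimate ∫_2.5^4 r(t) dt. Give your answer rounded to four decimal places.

Δt = (4 − 2.5)/6 = 0.25.
Midpoints: 2.625, 2.875, 3.125, 3.375, 3.625, 3.875.
r(2.625) ≈ 1.5315, r(2.875) ≈ 1.5841, r(3.125) ≈ 1.6341, r(3.375) ≈ 1.6818, r(3.625) ≈ 1.7272, r(3.875) ≈ 1.7707.
Sum = Δt · [r(2.625) + r(2.875) + r(3.125) + ...].
Sum ≈ 2.4824.

2.4824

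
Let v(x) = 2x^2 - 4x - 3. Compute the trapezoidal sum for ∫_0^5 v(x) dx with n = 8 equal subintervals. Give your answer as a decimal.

18.984375

Δx = (5 − 0)/8 = 0.625.
v(0) = -3, v(0.625) = -4.71875, v(1.25) = -4.875, v(1.875) = -3.46875, v(2.5) = -0.5, v(3.125) = 4.03125, v(3.75) = 10.125, v(4.375) = 17.78125, v(5) = 27.
T_8 = (Δx/2)·[v(x_0) + 2v(x_1) + ... + 2v(x_{7}) + v(x_8)].
Sum = 18.984375.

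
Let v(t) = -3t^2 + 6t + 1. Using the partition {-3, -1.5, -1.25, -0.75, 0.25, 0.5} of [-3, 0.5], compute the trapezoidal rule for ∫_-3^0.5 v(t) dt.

Subinterval widths: 1.5, 0.25, 0.5, 1, 0.25.
v(-3) = -44, v(-1.5) = -14.75, v(-1.25) = -11.1875, v(-0.75) = -5.1875, v(0.25) = 2.3125, v(0.5) = 3.25.
On each subinterval the trapezoid contributes (Δt_i/2)·[v(t_{i-1}) + v(t_i)].
Sum = -52.140625.

-52.140625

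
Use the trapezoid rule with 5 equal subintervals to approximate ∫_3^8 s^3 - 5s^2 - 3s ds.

Δs = (8 − 3)/5 = 1.
f(3) = -27, f(4) = -28, f(5) = -15, f(6) = 18, f(7) = 77, f(8) = 168.
T_5 = (Δs/2)·[f(s_0) + 2f(s_1) + ... + 2f(s_{4}) + f(s_5)].
Sum = 122.5.

122.5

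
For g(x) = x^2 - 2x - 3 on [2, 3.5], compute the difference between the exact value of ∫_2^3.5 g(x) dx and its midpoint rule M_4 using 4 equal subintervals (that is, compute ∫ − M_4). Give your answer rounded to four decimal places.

Exact integral: ∫_2^3.5 g(x) dx = -1.125.
M_4 ≈ -1.142578.
Error ≈ -1.125 − (-1.142578) ≈ 0.0176.

0.0176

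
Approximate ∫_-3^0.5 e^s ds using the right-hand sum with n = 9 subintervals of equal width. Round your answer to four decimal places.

Δs = (0.5 − (-3))/9 = 7/18.
Right endpoints: -47/18, -20/9, -11/6, -13/9, -19/18, -2/3, -5/18, 1/9, 0.5.
f(-47/18) ≈ 0.0735, f(-20/9) ≈ 0.1084, f(-11/6) ≈ 0.1599, f(-13/9) ≈ 0.2359, f(-19/18) ≈ 0.3480, f(-2/3) ≈ 0.5134, f(-5/18) ≈ 0.7575, f(1/9) ≈ 1.1175, f(0.5) ≈ 1.6487.
Sum = Δs · [f(-47/18) + f(-20/9) + f(-11/6) + ...].
Sum ≈ 1.9299.

1.9299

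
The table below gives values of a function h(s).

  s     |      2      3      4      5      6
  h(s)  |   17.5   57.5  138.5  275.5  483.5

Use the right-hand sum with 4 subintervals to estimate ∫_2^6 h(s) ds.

Δs = 1.
Sum = 1·[57.5 + 138.5 + 275.5 + 483.5] = 955.

955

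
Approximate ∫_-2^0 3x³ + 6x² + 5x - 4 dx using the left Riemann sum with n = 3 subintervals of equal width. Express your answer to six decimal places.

Δx = (0 − (-2))/3 = 2/3.
Left endpoints: -2, -4/3, -2/3.
f(-2) = -14, f(-4/3) = -64/9, f(-2/3) = -50/9.
Sum = Δx · [f(-2) + f(-4/3) + f(-2/3)].
Sum ≈ -17.777778.

-17.777778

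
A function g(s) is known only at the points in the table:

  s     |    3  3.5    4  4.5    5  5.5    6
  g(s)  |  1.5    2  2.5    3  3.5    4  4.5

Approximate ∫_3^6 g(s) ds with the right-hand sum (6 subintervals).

9.75

Δs = 0.5.
Sum = 0.5·[2 + 2.5 + 3 + 3.5 + 4 + 4.5] = 9.75.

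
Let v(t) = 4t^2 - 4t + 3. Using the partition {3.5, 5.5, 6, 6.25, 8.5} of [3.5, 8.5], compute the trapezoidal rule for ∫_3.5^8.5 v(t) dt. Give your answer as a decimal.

669.6875

Subinterval widths: 2, 0.5, 0.25, 2.25.
v(3.5) = 38, v(5.5) = 102, v(6) = 123, v(6.25) = 134.25, v(8.5) = 258.
On each subinterval the trapezoid contributes (Δt_i/2)·[v(t_{i-1}) + v(t_i)].
Sum = 669.6875.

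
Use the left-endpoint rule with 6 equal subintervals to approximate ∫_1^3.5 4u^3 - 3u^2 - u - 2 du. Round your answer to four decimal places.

70.9549

Δu = (3.5 − 1)/6 = 5/12.
Left endpoints: 1, 17/12, 11/6, 2.25, 8/3, 37/12.
f(1) = -2, f(17/12) = 209/108, f(11/6) = 1159/108, f(2.25) = 26.125, f(8/3) = 1346/27, f(37/12) = 4517/54.
Sum = Δu · [f(1) + f(17/12) + f(11/6) + ...].
Sum ≈ 70.9549.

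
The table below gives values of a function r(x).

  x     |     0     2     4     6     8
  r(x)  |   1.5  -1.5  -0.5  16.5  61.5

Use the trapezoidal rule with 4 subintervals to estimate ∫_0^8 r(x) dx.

92

Δx = 2.
T_4 = (2/2)·[1.5 + 2·(-1.5) + 2·(-0.5) + 2·16.5 + 61.5] = 92.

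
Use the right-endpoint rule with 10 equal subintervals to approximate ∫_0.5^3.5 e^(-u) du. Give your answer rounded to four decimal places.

Δu = (3.5 − 0.5)/10 = 0.3.
Right endpoints: 0.8, 1.1, 1.4, 1.7, 2, 2.3, 2.6, 2.9, 3.2, 3.5.
f(0.8) ≈ 0.4493, f(1.1) ≈ 0.3329, f(1.4) ≈ 0.2466, f(1.7) ≈ 0.1827, f(2) ≈ 0.1353, f(2.3) ≈ 0.1003, f(2.6) ≈ 0.0743, f(2.9) ≈ 0.0550, f(3.2) ≈ 0.0408, f(3.5) ≈ 0.0302.
Sum = Δu · [f(0.8) + f(1.1) + f(1.4) + ...].
Sum ≈ 0.4942.

0.4942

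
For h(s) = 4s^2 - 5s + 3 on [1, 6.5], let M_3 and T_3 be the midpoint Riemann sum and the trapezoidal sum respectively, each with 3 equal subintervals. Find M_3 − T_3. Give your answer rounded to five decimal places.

-18.48611

M_3 ≈ 272.0462963.
T_3 ≈ 290.5324074.
M_3 − T_3 ≈ -18.48611.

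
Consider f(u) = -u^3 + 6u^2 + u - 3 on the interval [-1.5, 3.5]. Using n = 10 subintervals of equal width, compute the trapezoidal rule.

46.875

Δu = (3.5 − (-1.5))/10 = 0.5.
f(-1.5) = 12.375, f(-1) = 3, f(-0.5) = -1.875, f(0) = -3, f(0.5) = -1.125, f(1) = 3, f(1.5) = 8.625, f(2) = 15, f(2.5) = 21.375, f(3) = 27, f(3.5) = 31.125.
T_10 = (Δu/2)·[f(u_0) + 2f(u_1) + ... + 2f(u_{9}) + f(u_10)].
Sum = 46.875.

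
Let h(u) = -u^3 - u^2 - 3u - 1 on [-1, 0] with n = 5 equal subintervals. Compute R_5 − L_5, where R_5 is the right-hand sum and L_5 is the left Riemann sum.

-0.6

R_5 = 0.12.
L_5 = 0.72.
R_5 − L_5 = -0.6.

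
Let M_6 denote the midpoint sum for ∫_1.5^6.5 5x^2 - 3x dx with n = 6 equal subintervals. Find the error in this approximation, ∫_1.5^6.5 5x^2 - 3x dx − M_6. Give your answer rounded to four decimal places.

Exact integral: ∫_1.5^6.5 f(x) dx ≈ 392.083333.
M_6 ≈ 390.636574.
Error ≈ 392.083333 − 390.636574 ≈ 1.4468.

1.4468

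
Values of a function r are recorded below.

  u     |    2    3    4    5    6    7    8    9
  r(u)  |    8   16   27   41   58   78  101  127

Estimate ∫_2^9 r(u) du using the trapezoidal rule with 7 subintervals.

Δu = 1.
T_7 = (1/2)·[8 + 2·16 + 2·27 + 2·41 + 2·58 + 2·78 + 2·101 + 127] = 388.5.

388.5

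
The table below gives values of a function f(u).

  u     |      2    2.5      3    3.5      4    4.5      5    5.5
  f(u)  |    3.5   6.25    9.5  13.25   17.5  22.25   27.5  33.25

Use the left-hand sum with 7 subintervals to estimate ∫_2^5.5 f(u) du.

Δu = 0.5.
Sum = 0.5·[3.5 + 6.25 + 9.5 + 13.25 + 17.5 + 22.25 + 27.5] = 49.875.

49.875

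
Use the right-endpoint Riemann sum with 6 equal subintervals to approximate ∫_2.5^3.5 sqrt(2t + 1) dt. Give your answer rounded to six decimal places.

2.674944

Δt = (3.5 − 2.5)/6 = 1/6.
Right endpoints: 8/3, 17/6, 3, 19/6, 10/3, 3.5.
f(8/3) ≈ 2.516611, f(17/6) ≈ 2.581989, f(3) ≈ 2.645751, f(19/6) ≈ 2.708013, f(10/3) ≈ 2.768875, f(3.5) ≈ 2.828427.
Sum = Δt · [f(8/3) + f(17/6) + f(3) + ...].
Sum ≈ 2.674944.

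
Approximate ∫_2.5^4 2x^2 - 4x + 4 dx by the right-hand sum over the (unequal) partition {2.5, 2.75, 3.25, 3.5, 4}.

21.71875

Subinterval widths: 0.25, 0.5, 0.25, 0.5.
Right endpoints: 2.75, 3.25, 3.5, 4.
f(2.75) = 8.125, f(3.25) = 12.125, f(3.5) = 14.5, f(4) = 20.
Sum = Σ Δx_i · f(x_i).
Sum = 21.71875.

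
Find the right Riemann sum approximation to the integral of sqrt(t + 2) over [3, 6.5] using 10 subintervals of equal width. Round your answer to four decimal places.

Δt = (6.5 − 3)/10 = 0.35.
Right endpoints: 3.35, 3.7, 4.05, 4.4, 4.75, 5.1, 5.45, 5.8, 6.15, 6.5.
f(3.35) ≈ 2.3130, f(3.7) ≈ 2.3875, f(4.05) ≈ 2.4597, f(4.4) ≈ 2.5298, f(4.75) ≈ 2.5981, f(5.1) ≈ 2.6646, f(5.45) ≈ 2.7295, f(5.8) ≈ 2.7928, f(6.15) ≈ 2.8548, f(6.5) ≈ 2.9155.
Sum = Δt · [f(3.35) + f(3.7) + f(4.05) + ...].
Sum ≈ 9.1858.

9.1858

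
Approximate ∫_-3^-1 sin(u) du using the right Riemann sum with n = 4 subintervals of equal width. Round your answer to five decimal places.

Δu = (-1 − (-3))/4 = 0.5.
Right endpoints: -2.5, -2, -1.5, -1.
f(-2.5) ≈ -0.59847, f(-2) ≈ -0.90930, f(-1.5) ≈ -0.99749, f(-1) ≈ -0.84147.
Sum = Δu · [f(-2.5) + f(-2) + f(-1.5) + f(-1)].
Sum ≈ -1.67337.

-1.67337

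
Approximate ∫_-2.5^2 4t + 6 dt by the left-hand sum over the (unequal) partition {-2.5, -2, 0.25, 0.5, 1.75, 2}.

8.5

Subinterval widths: 0.5, 2.25, 0.25, 1.25, 0.25.
Left endpoints: -2.5, -2, 0.25, 0.5, 1.75.
f(-2.5) = -4, f(-2) = -2, f(0.25) = 7, f(0.5) = 8, f(1.75) = 13.
Sum = Σ Δt_i · f(t_i).
Sum = 8.5.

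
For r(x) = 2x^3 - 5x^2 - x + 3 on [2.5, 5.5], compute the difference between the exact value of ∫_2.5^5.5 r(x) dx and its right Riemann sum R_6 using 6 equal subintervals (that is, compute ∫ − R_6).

Exact integral: ∫_2.5^5.5 r(x) dx = 183.75.
R_6 = 230.75.
Error = 183.75 − 230.75 = -47.

-47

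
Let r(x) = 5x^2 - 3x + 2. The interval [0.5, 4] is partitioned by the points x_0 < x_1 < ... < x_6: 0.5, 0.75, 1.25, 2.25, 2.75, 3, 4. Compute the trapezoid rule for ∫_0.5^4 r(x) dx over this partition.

91.734375

Subinterval widths: 0.25, 0.5, 1, 0.5, 0.25, 1.
r(0.5) = 1.75, r(0.75) = 2.5625, r(1.25) = 6.0625, r(2.25) = 20.5625, r(2.75) = 31.5625, r(3) = 38, r(4) = 70.
On each subinterval the trapezoid contributes (Δx_i/2)·[r(x_{i-1}) + r(x_i)].
Sum = 91.734375.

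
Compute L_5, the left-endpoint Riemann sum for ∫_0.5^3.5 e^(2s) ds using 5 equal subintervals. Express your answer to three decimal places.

Δs = (3.5 − 0.5)/5 = 0.6.
Left endpoints: 0.5, 1.1, 1.7, 2.3, 2.9.
f(0.5) ≈ 2.718, f(1.1) ≈ 9.025, f(1.7) ≈ 29.964, f(2.3) ≈ 99.484, f(2.9) ≈ 330.300.
Sum = Δs · [f(0.5) + f(1.1) + f(1.7) + f(2.3) + f(2.9)].
Sum ≈ 282.895.

282.895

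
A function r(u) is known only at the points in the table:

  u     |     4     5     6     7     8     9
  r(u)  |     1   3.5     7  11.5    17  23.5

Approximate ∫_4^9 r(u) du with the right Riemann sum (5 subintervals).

62.5

Δu = 1.
Sum = 1·[3.5 + 7 + 11.5 + 17 + 23.5] = 62.5.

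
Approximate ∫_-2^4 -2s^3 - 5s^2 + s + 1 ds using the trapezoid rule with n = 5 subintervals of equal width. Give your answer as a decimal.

Δs = (4 − (-2))/5 = 1.2.
f(-2) = -5, f(-0.8) = -1.976, f(0.4) = 0.472, f(1.6) = -18.392, f(2.8) = -79.304, f(4) = -203.
T_5 = (Δs/2)·[f(s_0) + 2f(s_1) + ... + 2f(s_{4}) + f(s_5)].
Sum = -243.84.

-243.84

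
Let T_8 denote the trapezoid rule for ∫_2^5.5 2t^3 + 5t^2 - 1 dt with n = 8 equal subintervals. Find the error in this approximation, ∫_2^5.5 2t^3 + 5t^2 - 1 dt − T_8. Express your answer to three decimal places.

-3.070

Exact integral: ∫_2^5.5 f(t) dt ≈ 709.98958.
T_8 ≈ 713.06006.
Error ≈ 709.98958 − 713.06006 ≈ -3.070.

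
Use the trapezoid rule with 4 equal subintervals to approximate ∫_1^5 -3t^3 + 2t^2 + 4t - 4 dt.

-370

Δt = (5 − 1)/4 = 1.
f(1) = -1, f(2) = -12, f(3) = -55, f(4) = -148, f(5) = -309.
T_4 = (Δt/2)·[f(t_0) + 2f(t_1) + 2f(t_2) + 2f(t_3) + f(t_4)].
Sum = -370.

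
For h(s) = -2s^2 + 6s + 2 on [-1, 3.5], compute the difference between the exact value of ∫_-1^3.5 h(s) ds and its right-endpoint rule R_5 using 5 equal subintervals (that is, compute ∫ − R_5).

Exact integral: ∫_-1^3.5 h(s) ds = 13.5.
R_5 = 14.31.
Error = 13.5 − 14.31 = -0.81.

-0.81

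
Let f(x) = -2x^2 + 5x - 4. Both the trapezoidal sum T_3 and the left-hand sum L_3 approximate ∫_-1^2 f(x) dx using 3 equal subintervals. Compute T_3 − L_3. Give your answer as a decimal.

T_3 = -11.5.
L_3 = -16.
T_3 − L_3 = 4.5.

4.5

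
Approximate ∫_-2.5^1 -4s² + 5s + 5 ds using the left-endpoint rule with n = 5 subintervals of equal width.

Δs = (1 − (-2.5))/5 = 0.7.
Left endpoints: -2.5, -1.8, -1.1, -0.4, 0.3.
f(-2.5) = -32.5, f(-1.8) = -16.96, f(-1.1) = -5.34, f(-0.4) = 2.36, f(0.3) = 6.14.
Sum = Δs · [f(-2.5) + f(-1.8) + f(-1.1) + f(-0.4) + f(0.3)].
Sum = -32.41.

-32.41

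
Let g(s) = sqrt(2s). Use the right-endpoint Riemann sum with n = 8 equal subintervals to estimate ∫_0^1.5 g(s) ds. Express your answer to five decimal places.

1.87225

Δs = (1.5 − 0)/8 = 0.1875.
Right endpoints: 0.1875, 0.375, 0.5625, 0.75, 0.9375, 1.125, 1.3125, 1.5.
g(0.1875) ≈ 0.61237, g(0.375) ≈ 0.86603, g(0.5625) ≈ 1.06066, g(0.75) ≈ 1.22474, g(0.9375) ≈ 1.36931, g(1.125) ≈ 1.50000, g(1.3125) ≈ 1.62019, g(1.5) ≈ 1.73205.
Sum = Δs · [g(0.1875) + g(0.375) + g(0.5625) + ...].
Sum ≈ 1.87225.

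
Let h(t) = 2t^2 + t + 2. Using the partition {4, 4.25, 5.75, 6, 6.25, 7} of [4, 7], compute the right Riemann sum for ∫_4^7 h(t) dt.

243.25

Subinterval widths: 0.25, 1.5, 0.25, 0.25, 0.75.
Right endpoints: 4.25, 5.75, 6, 6.25, 7.
h(4.25) = 42.375, h(5.75) = 73.875, h(6) = 80, h(6.25) = 86.375, h(7) = 107.
Sum = Σ Δt_i · h(t_i).
Sum = 243.25.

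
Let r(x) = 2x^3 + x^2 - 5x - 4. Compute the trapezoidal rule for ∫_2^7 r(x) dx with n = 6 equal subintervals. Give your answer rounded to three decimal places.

1187.870

Δx = (7 − 2)/6 = 5/6.
r(2) = 6, r(17/6) = 1909/54, r(11/3) = 2422/27, r(4.5) = 176, r(16/3) = 8132/27, r(37/6) = 25499/54, r(7) = 696.
T_6 = (Δx/2)·[r(x_0) + 2r(x_1) + ... + 2r(x_{5}) + r(x_6)].
Sum ≈ 1187.870.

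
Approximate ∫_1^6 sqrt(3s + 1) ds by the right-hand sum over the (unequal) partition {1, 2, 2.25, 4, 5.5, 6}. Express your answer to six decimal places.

18.105836

Subinterval widths: 1, 0.25, 1.75, 1.5, 0.5.
Right endpoints: 2, 2.25, 4, 5.5, 6.
f(2) ≈ 2.645751, f(2.25) ≈ 2.783882, f(4) ≈ 3.605551, f(5.5) ≈ 4.183300, f(6) ≈ 4.358899.
Sum = Σ Δs_i · f(s_i).
Sum ≈ 18.105836.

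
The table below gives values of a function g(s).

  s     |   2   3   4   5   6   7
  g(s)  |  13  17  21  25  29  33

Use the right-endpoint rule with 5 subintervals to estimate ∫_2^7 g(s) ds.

Δs = 1.
Sum = 1·[17 + 21 + 25 + 29 + 33] = 125.

125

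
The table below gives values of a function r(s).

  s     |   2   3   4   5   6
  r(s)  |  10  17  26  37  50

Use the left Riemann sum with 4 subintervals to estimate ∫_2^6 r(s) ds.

90

Δs = 1.
Sum = 1·[10 + 17 + 26 + 37] = 90.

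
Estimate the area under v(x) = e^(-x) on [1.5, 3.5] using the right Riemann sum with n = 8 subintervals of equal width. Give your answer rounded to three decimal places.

Δx = (3.5 − 1.5)/8 = 0.25.
Right endpoints: 1.75, 2, 2.25, 2.5, 2.75, 3, 3.25, 3.5.
v(1.75) ≈ 0.174, v(2) ≈ 0.135, v(2.25) ≈ 0.105, v(2.5) ≈ 0.082, v(2.75) ≈ 0.064, v(3) ≈ 0.050, v(3.25) ≈ 0.039, v(3.5) ≈ 0.030.
Sum = Δx · [v(1.75) + v(2) + v(2.25) + ...].
Sum ≈ 0.170.

0.170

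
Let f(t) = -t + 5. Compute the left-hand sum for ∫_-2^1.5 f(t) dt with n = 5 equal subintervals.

19.6

Δt = (1.5 − (-2))/5 = 0.7.
Left endpoints: -2, -1.3, -0.6, 0.1, 0.8.
f(-2) = 7, f(-1.3) = 6.3, f(-0.6) = 5.6, f(0.1) = 4.9, f(0.8) = 4.2.
Sum = Δt · [f(-2) + f(-1.3) + f(-0.6) + f(0.1) + f(0.8)].
Sum = 19.6.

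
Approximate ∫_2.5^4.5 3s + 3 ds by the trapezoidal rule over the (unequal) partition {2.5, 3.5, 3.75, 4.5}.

27

Subinterval widths: 1, 0.25, 0.75.
f(2.5) = 10.5, f(3.5) = 13.5, f(3.75) = 14.25, f(4.5) = 16.5.
On each subinterval the trapezoid contributes (Δs_i/2)·[f(s_{i-1}) + f(s_i)].
Sum = 27.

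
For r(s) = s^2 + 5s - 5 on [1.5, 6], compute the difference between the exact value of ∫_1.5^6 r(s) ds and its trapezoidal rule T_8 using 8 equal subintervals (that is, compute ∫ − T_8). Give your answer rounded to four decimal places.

Exact integral: ∫_1.5^6 r(s) ds = 132.75.
T_8 ≈ 132.987305.
Error ≈ 132.75 − 132.987305 ≈ -0.2373.

-0.2373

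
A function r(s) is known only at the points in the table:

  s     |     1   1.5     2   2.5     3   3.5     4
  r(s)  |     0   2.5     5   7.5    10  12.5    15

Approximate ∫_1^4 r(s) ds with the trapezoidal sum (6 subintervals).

22.5

Δs = 0.5.
T_6 = (0.5/2)·[0 + 2·2.5 + 2·5 + 2·7.5 + 2·10 + 2·12.5 + 15] = 22.5.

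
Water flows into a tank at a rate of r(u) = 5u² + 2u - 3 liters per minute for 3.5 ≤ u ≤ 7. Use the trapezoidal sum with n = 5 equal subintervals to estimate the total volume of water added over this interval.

527.8875

Δu = (7 − 3.5)/5 = 0.7.
r(3.5) = 65.25, r(4.2) = 93.6, r(4.9) = 126.85, r(5.6) = 165, r(6.3) = 208.05, r(7) = 256.
T_5 = (Δu/2)·[r(u_0) + 2r(u_1) + ... + 2r(u_{4}) + r(u_5)].
Sum = 527.8875.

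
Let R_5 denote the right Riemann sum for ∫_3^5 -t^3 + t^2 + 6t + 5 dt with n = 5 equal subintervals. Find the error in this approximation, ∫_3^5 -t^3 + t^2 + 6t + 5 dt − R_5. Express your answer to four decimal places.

14.5867

Exact integral: ∫_3^5 f(t) dt ≈ -45.333333.
R_5 = -59.92.
Error ≈ -45.333333 − (-59.92) ≈ 14.5867.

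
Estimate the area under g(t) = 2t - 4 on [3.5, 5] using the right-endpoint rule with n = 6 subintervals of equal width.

Δt = (5 − 3.5)/6 = 0.25.
Right endpoints: 3.75, 4, 4.25, 4.5, 4.75, 5.
g(3.75) = 3.5, g(4) = 4, g(4.25) = 4.5, g(4.5) = 5, g(4.75) = 5.5, g(5) = 6.
Sum = Δt · [g(3.75) + g(4) + g(4.25) + ...].
Sum = 7.125.

7.125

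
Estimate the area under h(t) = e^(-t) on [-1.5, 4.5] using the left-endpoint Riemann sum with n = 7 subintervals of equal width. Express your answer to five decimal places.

Δt = (4.5 − (-1.5))/7 = 6/7.
Left endpoints: -1.5, -9/14, 3/14, 15/14, 27/14, 39/14, 51/14.
h(-1.5) ≈ 4.48169, h(-9/14) ≈ 1.90191, h(3/14) ≈ 0.80712, h(15/14) ≈ 0.34252, h(27/14) ≈ 0.14536, h(39/14) ≈ 0.06169, h(51/14) ≈ 0.02618.
Sum = Δt · [h(-1.5) + h(-9/14) + h(3/14) + ...].
Sum ≈ 6.65696.

6.65696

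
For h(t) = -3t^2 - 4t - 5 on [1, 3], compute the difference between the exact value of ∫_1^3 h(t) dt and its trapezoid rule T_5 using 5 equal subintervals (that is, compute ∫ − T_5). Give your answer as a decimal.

Exact integral: ∫_1^3 h(t) dt = -52.
T_5 = -52.16.
Error = -52 − (-52.16) = 0.16.

0.16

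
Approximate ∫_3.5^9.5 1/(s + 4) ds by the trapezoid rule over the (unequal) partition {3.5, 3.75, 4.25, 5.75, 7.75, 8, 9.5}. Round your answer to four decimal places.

0.5900

Subinterval widths: 0.25, 0.5, 1.5, 2, 0.25, 1.5.
f(3.5) = 2/15, f(3.75) = 4/31, f(4.25) = 4/33, f(5.75) = 4/39, f(7.75) = 4/47, f(8) = 1/12, f(9.5) = 2/27.
On each subinterval the trapezoid contributes (Δs_i/2)·[f(s_{i-1}) + f(s_i)].
Sum ≈ 0.5900.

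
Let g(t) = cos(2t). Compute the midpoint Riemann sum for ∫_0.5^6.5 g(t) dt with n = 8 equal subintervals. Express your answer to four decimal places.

-0.2318

Δt = (6.5 − 0.5)/8 = 0.75.
Midpoints: 0.875, 1.625, 2.375, 3.125, 3.875, 4.625, 5.375, 6.125.
g(0.875) ≈ -0.1782, g(1.625) ≈ -0.9941, g(2.375) ≈ 0.0376, g(3.125) ≈ 0.9994, g(3.875) ≈ 0.1038, g(4.625) ≈ -0.9848, g(5.375) ≈ -0.2431, g(6.125) ≈ 0.9504.
Sum = Δt · [g(0.875) + g(1.625) + g(2.375) + ...].
Sum ≈ -0.2318.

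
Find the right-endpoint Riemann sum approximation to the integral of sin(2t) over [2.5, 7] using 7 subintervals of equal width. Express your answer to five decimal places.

0.68969

Δt = (7 − 2.5)/7 = 9/14.
Right endpoints: 22/7, 53/14, 31/7, 71/14, 40/7, 89/14, 7.
f(22/7) ≈ 0.00253, f(53/14) ≈ 0.96035, f(31/7) ≈ 0.53764, f(71/14) ≈ -0.65794, f(40/7) ≈ -0.90771, f(89/14) ≈ 0.14738, f(7) ≈ 0.99061.
Sum = Δt · [f(22/7) + f(53/14) + f(31/7) + ...].
Sum ≈ 0.68969.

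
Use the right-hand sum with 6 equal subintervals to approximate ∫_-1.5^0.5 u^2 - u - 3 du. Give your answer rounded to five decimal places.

Δu = (0.5 − (-1.5))/6 = 1/3.
Right endpoints: -7/6, -5/6, -0.5, -1/6, 1/6, 0.5.
f(-7/6) = -17/36, f(-5/6) = -53/36, f(-0.5) = -2.25, f(-1/6) = -101/36, f(1/6) = -113/36, f(0.5) = -3.25.
Sum = Δu · [f(-7/6) + f(-5/6) + f(-0.5) + ...].
Sum ≈ -4.46296.

-4.46296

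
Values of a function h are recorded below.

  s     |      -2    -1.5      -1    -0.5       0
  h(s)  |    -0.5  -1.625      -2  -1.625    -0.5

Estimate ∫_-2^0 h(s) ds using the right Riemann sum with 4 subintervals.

Δs = 0.5.
Sum = 0.5·[(-1.625) + (-2) + (-1.625) + (-0.5)] = -2.875.

-2.875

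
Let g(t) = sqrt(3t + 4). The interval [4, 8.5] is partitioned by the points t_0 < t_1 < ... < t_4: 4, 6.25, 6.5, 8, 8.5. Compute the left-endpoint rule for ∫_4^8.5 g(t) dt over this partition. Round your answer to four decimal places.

20.1097

Subinterval widths: 2.25, 0.25, 1.5, 0.5.
Left endpoints: 4, 6.25, 6.5, 8.
g(4) ≈ 4.0000, g(6.25) ≈ 4.7697, g(6.5) ≈ 4.8477, g(8) ≈ 5.2915.
Sum = Σ Δt_i · g(t_i).
Sum ≈ 20.1097.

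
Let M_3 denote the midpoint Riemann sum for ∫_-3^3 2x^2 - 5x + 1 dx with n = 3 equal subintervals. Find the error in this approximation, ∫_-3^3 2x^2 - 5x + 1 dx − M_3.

Exact integral: ∫_-3^3 f(x) dx = 42.
M_3 = 38.
Error = 42 − 38 = 4.

4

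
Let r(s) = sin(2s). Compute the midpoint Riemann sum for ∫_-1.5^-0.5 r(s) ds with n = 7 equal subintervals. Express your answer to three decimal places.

Δs = (-0.5 − (-1.5))/7 = 1/7.
Midpoints: -10/7, -9/7, -8/7, -1, -6/7, -5/7, -4/7.
r(-10/7) ≈ -0.281, r(-9/7) ≈ -0.540, r(-8/7) ≈ -0.755, r(-1) ≈ -0.909, r(-6/7) ≈ -0.990, r(-5/7) ≈ -0.990, r(-4/7) ≈ -0.910.
Sum = Δs · [r(-10/7) + r(-9/7) + r(-8/7) + ...].
Sum ≈ -0.768.

-0.768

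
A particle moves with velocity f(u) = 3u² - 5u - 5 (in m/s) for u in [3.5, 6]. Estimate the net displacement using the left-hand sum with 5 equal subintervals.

86.875

Δu = (6 − 3.5)/5 = 0.5.
Left endpoints: 3.5, 4, 4.5, 5, 5.5.
f(3.5) = 14.25, f(4) = 23, f(4.5) = 33.25, f(5) = 45, f(5.5) = 58.25.
Sum = Δu · [f(3.5) + f(4) + f(4.5) + f(5) + f(5.5)].
Sum = 86.875.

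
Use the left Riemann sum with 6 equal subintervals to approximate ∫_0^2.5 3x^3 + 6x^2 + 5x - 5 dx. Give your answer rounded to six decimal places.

Δx = (2.5 − 0)/6 = 5/12.
Left endpoints: 0, 5/12, 5/6, 1.25, 5/3, 25/12.
f(0) = -5, f(5/12) = -955/576, f(5/6) = 365/72, f(1.25) = 16.484375, f(5/3) = 305/9, f(25/12) = 33745/576.
Sum = Δx · [f(0) + f(5/12) + f(5/6) + ...].
Sum ≈ 44.737413.

44.737413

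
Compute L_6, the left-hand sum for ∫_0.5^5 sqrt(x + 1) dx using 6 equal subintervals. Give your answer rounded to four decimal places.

8.1044

Δx = (5 − 0.5)/6 = 0.75.
Left endpoints: 0.5, 1.25, 2, 2.75, 3.5, 4.25.
f(0.5) ≈ 1.2247, f(1.25) ≈ 1.5000, f(2) ≈ 1.7321, f(2.75) ≈ 1.9365, f(3.5) ≈ 2.1213, f(4.25) ≈ 2.2913.
Sum = Δx · [f(0.5) + f(1.25) + f(2) + ...].
Sum ≈ 8.1044.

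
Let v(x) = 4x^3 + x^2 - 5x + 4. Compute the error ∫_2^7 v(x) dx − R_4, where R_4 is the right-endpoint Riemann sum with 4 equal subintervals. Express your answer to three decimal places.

-921.615

Exact integral: ∫_2^7 v(x) dx ≈ 2404.16667.
R_4 = 3325.78125.
Error ≈ 2404.16667 − 3325.78125 ≈ -921.615.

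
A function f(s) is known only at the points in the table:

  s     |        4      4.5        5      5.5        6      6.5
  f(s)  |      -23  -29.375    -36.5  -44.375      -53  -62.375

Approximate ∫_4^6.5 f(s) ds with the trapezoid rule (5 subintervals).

Δs = 0.5.
T_5 = (0.5/2)·[(-23) + 2·(-29.375) + 2·(-36.5) + 2·(-44.375) + 2·(-53) + (-62.375)] = -102.96875.

-102.96875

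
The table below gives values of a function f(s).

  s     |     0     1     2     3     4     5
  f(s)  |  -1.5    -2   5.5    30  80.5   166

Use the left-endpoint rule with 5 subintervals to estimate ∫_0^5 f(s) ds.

112.5

Δs = 1.
Sum = 1·[(-1.5) + (-2) + 5.5 + 30 + 80.5] = 112.5.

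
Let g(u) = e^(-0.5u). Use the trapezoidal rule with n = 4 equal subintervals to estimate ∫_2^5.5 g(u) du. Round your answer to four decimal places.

0.6176

Δu = (5.5 − 2)/4 = 0.875.
g(2) ≈ 0.3679, g(2.875) ≈ 0.2375, g(3.75) ≈ 0.1534, g(4.625) ≈ 0.0990, g(5.5) ≈ 0.0639.
T_4 = (Δu/2)·[g(u_0) + 2g(u_1) + 2g(u_2) + 2g(u_3) + g(u_4)].
Sum ≈ 0.6176.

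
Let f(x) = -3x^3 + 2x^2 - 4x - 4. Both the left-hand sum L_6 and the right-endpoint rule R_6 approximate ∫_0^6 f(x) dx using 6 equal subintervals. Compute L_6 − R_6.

L_6 = -649.
R_6 = -1249.
L_6 − R_6 = 600.

600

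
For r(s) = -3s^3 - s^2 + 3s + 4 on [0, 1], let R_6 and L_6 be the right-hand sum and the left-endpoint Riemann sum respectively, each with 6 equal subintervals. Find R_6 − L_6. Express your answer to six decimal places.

R_6 ≈ 4.30787037.
L_6 ≈ 4.47453704.
R_6 − L_6 ≈ -0.166667.

-0.166667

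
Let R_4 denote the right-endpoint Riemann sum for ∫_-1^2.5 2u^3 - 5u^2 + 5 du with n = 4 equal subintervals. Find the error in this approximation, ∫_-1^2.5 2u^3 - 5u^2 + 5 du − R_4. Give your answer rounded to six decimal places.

Exact integral: ∫_-1^2.5 f(u) du ≈ 8.82291667.
R_4 ≈ 11.66210938.
Error ≈ 8.82291667 − 11.66210938 ≈ -2.839193.

-2.839193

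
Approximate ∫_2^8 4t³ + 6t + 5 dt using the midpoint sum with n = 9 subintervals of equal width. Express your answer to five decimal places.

Δt = (8 − 2)/9 = 2/3.
Midpoints: 7/3, 3, 11/3, 13/3, 5, 17/3, 19/3, 7, 23/3.
f(7/3) = 1885/27, f(3) = 131, f(11/3) = 6053/27, f(13/3) = 9625/27, f(5) = 535, f(17/3) = 20705/27, f(19/3) = 28597/27, f(7) = 1419, f(23/3) = 50045/27.
Sum = Δt · [f(7/3) + f(3) + f(11/3) + ...].
Sum ≈ 4276.66667.

4276.66667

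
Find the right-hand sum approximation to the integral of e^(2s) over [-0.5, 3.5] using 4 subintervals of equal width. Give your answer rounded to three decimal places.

Δs = (3.5 − (-0.5))/4 = 1.
Right endpoints: 0.5, 1.5, 2.5, 3.5.
f(0.5) ≈ 2.718, f(1.5) ≈ 20.086, f(2.5) ≈ 148.413, f(3.5) ≈ 1096.633.
Sum = Δs · [f(0.5) + f(1.5) + f(2.5) + f(3.5)].
Sum ≈ 1267.850.

1267.850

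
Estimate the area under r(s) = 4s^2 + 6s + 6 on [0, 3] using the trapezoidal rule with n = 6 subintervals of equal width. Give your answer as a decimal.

81.5

Δs = (3 − 0)/6 = 0.5.
r(0) = 6, r(0.5) = 10, r(1) = 16, r(1.5) = 24, r(2) = 34, r(2.5) = 46, r(3) = 60.
T_6 = (Δs/2)·[r(s_0) + 2r(s_1) + ... + 2r(s_{5}) + r(s_6)].
Sum = 81.5.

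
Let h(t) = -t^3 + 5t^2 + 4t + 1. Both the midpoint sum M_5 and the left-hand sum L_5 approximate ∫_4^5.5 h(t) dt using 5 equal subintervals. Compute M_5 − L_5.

M_5 = 35.9634375.
L_5 = 39.42.
M_5 − L_5 = -3.4565625.

-3.4565625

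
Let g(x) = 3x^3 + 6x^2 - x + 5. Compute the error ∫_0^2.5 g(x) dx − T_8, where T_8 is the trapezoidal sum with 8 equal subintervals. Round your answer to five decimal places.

-0.70190

Exact integral: ∫_0^2.5 g(x) dx = 69.921875.
T_8 ≈ 70.6237793.
Error ≈ 69.921875 − 70.6237793 ≈ -0.70190.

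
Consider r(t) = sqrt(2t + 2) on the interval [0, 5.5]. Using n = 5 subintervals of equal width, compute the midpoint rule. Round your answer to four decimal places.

14.7021

Δt = (5.5 − 0)/5 = 1.1.
Midpoints: 0.55, 1.65, 2.75, 3.85, 4.95.
r(0.55) ≈ 1.7607, r(1.65) ≈ 2.3022, r(2.75) ≈ 2.7386, r(3.85) ≈ 3.1145, r(4.95) ≈ 3.4496.
Sum = Δt · [r(0.55) + r(1.65) + r(2.75) + r(3.85) + r(4.95)].
Sum ≈ 14.7021.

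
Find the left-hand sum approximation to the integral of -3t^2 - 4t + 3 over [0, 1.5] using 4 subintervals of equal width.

-1.08984375

Δt = (1.5 − 0)/4 = 0.375.
Left endpoints: 0, 0.375, 0.75, 1.125.
f(0) = 3, f(0.375) = 1.078125, f(0.75) = -1.6875, f(1.125) = -5.296875.
Sum = Δt · [f(0) + f(0.375) + f(0.75) + f(1.125)].
Sum = -1.08984375.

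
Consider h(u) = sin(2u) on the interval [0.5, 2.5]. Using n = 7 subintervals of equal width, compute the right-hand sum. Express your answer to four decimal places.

-0.1324

Δu = (2.5 − 0.5)/7 = 2/7.
Right endpoints: 11/14, 15/14, 19/14, 23/14, 27/14, 31/14, 2.5.
h(11/14) ≈ 1.0000, h(15/14) ≈ 0.8408, h(19/14) ≈ 0.4144, h(23/14) ≈ -0.1436, h(27/14) ≈ -0.6560, h(31/14) ≈ -0.9600, h(2.5) ≈ -0.9589.
Sum = Δu · [h(11/14) + h(15/14) + h(19/14) + ...].
Sum ≈ -0.1324.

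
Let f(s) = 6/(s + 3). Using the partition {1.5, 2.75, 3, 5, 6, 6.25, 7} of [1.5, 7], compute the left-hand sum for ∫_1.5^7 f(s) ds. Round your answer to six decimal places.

5.330689

Subinterval widths: 1.25, 0.25, 2, 1, 0.25, 0.75.
Left endpoints: 1.5, 2.75, 3, 5, 6, 6.25.
f(1.5) = 4/3, f(2.75) = 24/23, f(3) = 1, f(5) = 0.75, f(6) = 2/3, f(6.25) = 24/37.
Sum = Σ Δs_i · f(s_i).
Sum ≈ 5.330689.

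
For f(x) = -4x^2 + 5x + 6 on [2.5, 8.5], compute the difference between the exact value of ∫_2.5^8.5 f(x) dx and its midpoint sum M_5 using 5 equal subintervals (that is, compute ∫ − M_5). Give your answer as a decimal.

Exact integral: ∫_2.5^8.5 f(x) dx = -597.
M_5 = -594.12.
Error = -597 − (-594.12) = -2.88.

-2.88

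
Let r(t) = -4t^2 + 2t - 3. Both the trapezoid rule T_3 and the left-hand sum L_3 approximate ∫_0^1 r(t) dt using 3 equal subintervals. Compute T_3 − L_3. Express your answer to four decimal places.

T_3 ≈ -3.407407.
L_3 ≈ -3.074074.
T_3 − L_3 ≈ -0.3333.

-0.3333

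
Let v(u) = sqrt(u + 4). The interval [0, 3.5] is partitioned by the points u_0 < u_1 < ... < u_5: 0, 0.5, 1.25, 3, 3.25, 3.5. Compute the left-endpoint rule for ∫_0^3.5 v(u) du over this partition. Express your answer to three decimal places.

7.935

Subinterval widths: 0.5, 0.75, 1.75, 0.25, 0.25.
Left endpoints: 0, 0.5, 1.25, 3, 3.25.
v(0) ≈ 2.000, v(0.5) ≈ 2.121, v(1.25) ≈ 2.291, v(3) ≈ 2.646, v(3.25) ≈ 2.693.
Sum = Σ Δu_i · v(u_i).
Sum ≈ 7.935.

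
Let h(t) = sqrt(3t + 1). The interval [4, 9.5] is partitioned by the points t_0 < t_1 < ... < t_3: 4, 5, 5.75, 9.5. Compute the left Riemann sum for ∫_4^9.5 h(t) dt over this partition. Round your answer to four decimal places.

Subinterval widths: 1, 0.75, 3.75.
Left endpoints: 4, 5, 5.75.
h(4) ≈ 3.6056, h(5) ≈ 4.0000, h(5.75) ≈ 4.2720.
Sum = Σ Δt_i · h(t_i).
Sum ≈ 22.6256.

22.6256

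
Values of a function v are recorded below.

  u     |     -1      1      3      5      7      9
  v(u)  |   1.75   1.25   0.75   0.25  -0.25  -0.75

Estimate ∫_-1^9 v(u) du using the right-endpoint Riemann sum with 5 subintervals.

2.5

Δu = 2.
Sum = 2·[1.25 + 0.75 + 0.25 + (-0.25) + (-0.75)] = 2.5.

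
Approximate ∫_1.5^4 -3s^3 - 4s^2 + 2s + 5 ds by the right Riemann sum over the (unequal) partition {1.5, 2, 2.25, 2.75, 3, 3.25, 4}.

-309.984375

Subinterval widths: 0.5, 0.25, 0.5, 0.25, 0.25, 0.75.
Right endpoints: 2, 2.25, 2.75, 3, 3.25, 4.
f(2) = -31, f(2.25) = -44.921875, f(2.75) = -82.140625, f(3) = -106, f(3.25) = -133.734375, f(4) = -243.
Sum = Σ Δs_i · f(s_i).
Sum = -309.984375.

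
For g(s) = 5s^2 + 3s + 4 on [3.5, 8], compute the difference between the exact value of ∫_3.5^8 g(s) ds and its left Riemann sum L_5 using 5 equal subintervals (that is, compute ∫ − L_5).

119.475

Exact integral: ∫_3.5^8 g(s) ds = 877.5.
L_5 = 758.025.
Error = 877.5 − 758.025 = 119.475.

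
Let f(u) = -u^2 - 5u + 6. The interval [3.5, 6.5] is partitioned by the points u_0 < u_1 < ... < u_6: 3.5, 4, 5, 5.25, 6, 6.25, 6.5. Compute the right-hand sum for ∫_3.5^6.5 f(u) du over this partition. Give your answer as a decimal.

-149.21875

Subinterval widths: 0.5, 1, 0.25, 0.75, 0.25, 0.25.
Right endpoints: 4, 5, 5.25, 6, 6.25, 6.5.
f(4) = -30, f(5) = -44, f(5.25) = -47.8125, f(6) = -60, f(6.25) = -64.3125, f(6.5) = -68.75.
Sum = Σ Δu_i · f(u_i).
Sum = -149.21875.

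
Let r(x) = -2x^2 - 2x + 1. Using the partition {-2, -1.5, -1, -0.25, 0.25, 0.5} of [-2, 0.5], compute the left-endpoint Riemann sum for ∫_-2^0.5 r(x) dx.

Subinterval widths: 0.5, 0.5, 0.75, 0.5, 0.25.
Left endpoints: -2, -1.5, -1, -0.25, 0.25.
r(-2) = -3, r(-1.5) = -0.5, r(-1) = 1, r(-0.25) = 1.375, r(0.25) = 0.375.
Sum = Σ Δx_i · r(x_i).
Sum = -0.21875.

-0.21875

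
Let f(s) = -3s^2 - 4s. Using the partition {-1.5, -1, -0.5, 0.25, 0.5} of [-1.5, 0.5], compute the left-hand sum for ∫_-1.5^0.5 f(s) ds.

0.765625

Subinterval widths: 0.5, 0.5, 0.75, 0.25.
Left endpoints: -1.5, -1, -0.5, 0.25.
f(-1.5) = -0.75, f(-1) = 1, f(-0.5) = 1.25, f(0.25) = -1.1875.
Sum = Σ Δs_i · f(s_i).
Sum = 0.765625.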